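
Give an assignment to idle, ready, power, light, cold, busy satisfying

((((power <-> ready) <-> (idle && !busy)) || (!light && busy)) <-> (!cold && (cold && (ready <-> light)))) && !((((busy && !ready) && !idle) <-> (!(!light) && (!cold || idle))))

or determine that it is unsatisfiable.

idle = True, ready = True, power = True, light = True, cold = False, busy = True

  (((power <-> ready) <-> (idle && !busy)) || (!light && busy)) <-> (!cold && (cold && (ready <-> light))) = True
    ((power <-> ready) <-> (idle && !busy)) || (!light && busy) = False
      (power <-> ready) <-> (idle && !busy) = False
        power <-> ready = True
        idle && !busy = False
          !busy = False
      !light && busy = False
        !light = False
    !cold && (cold && (ready <-> light)) = False
      !cold = True
      cold && (ready <-> light) = False
        ready <-> light = True
  !((((busy && !ready) && !idle) <-> (!(!light) && (!cold || idle)))) = True
    ((busy && !ready) && !idle) <-> (!(!light) && (!cold || idle)) = False
      (busy && !ready) && !idle = False
        busy && !ready = False
          !ready = False
        !idle = False
      !(!light) && (!cold || idle) = True
        !(!light) = True
          !light = False
        !cold || idle = True
          !cold = True
Both conjuncts True, so the formula holds.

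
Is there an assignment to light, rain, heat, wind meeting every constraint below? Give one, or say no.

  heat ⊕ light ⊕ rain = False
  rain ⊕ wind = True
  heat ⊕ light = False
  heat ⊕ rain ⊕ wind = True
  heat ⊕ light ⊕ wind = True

light=F, rain=F, heat=F, wind=T

heat ⊕ light ⊕ rain = F ⊕ F ⊕ F = False ✓
rain ⊕ wind = F ⊕ T = True ✓
heat ⊕ light = F ⊕ F = False ✓
heat ⊕ rain ⊕ wind = F ⊕ F ⊕ T = True ✓
heat ⊕ light ⊕ wind = F ⊕ F ⊕ T = True ✓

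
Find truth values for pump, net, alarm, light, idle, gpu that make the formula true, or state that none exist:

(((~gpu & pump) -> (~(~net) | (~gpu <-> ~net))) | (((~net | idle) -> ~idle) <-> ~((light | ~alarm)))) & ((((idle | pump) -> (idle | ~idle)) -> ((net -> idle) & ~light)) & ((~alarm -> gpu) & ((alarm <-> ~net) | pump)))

pump: True, net: False, alarm: False, light: False, idle: True, gpu: True

  ((~gpu & pump) -> (~(~net) | (~gpu <-> ~net))) | (((~net | idle) -> ~idle) <-> ~((light | ~alarm))) = True
    (~gpu & pump) -> (~(~net) | (~gpu <-> ~net)) = True
      ~gpu & pump = False
        ~gpu = False
      ~(~net) | (~gpu <-> ~net) = False
        ~(~net) = False
          ~net = True
        ~gpu <-> ~net = False
          ~gpu = False
          ~net = True
    ((~net | idle) -> ~idle) <-> ~((light | ~alarm)) = True
      (~net | idle) -> ~idle = False
        ~net | idle = True
          ~net = True
        ~idle = False
      ~((light | ~alarm)) = False
        light | ~alarm = True
          ~alarm = True
  (((idle | pump) -> (idle | ~idle)) -> ((net -> idle) & ~light)) & ((~alarm -> gpu) & ((alarm <-> ~net) | pump)) = True
    ((idle | pump) -> (idle | ~idle)) -> ((net -> idle) & ~light) = True
      (idle | pump) -> (idle | ~idle) = True
        idle | pump = True
        idle | ~idle = True
          ~idle = False
      (net -> idle) & ~light = True
        net -> idle = True
        ~light = True
    (~alarm -> gpu) & ((alarm <-> ~net) | pump) = True
      ~alarm -> gpu = True
        ~alarm = True
      (alarm <-> ~net) | pump = True
        alarm <-> ~net = False
          ~net = True
Both conjuncts True, so the formula holds.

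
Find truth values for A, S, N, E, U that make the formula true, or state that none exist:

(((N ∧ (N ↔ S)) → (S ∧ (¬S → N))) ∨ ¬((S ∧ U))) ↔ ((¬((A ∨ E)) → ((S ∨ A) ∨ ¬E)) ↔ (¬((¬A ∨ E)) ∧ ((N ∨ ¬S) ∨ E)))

A = True; S = False; N = False; E = False; U = True

  (((N ∧ (N ↔ S)) → (S ∧ (¬S → N))) ∨ ¬((S ∧ U))) ↔ ((¬((A ∨ E)) → ((S ∨ A) ∨ ¬E)) ↔ (¬((¬A ∨ E)) ∧ ((N ∨ ¬S) ∨ E))) = True
    ((N ∧ (N ↔ S)) → (S ∧ (¬S → N))) ∨ ¬((S ∧ U)) = True
      (N ∧ (N ↔ S)) → (S ∧ (¬S → N)) = True
        N ∧ (N ↔ S) = False
          N ↔ S = True
        S ∧ (¬S → N) = False
          ¬S → N = False
            ¬S = True
      ¬((S ∧ U)) = True
        S ∧ U = False
    (¬((A ∨ E)) → ((S ∨ A) ∨ ¬E)) ↔ (¬((¬A ∨ E)) ∧ ((N ∨ ¬S) ∨ E)) = True
      ¬((A ∨ E)) → ((S ∨ A) ∨ ¬E) = True
        ¬((A ∨ E)) = False
          A ∨ E = True
        (S ∨ A) ∨ ¬E = True
          S ∨ A = True
          ¬E = True
      ¬((¬A ∨ E)) ∧ ((N ∨ ¬S) ∨ E) = True
        ¬((¬A ∨ E)) = True
          ¬A ∨ E = False
            ¬A = False
        (N ∨ ¬S) ∨ E = True
          N ∨ ¬S = True
            ¬S = True
The formula evaluates to True.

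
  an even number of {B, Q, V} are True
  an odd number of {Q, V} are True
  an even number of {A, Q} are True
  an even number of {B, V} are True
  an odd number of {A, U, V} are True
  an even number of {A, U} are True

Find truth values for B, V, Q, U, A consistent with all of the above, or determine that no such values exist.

B = True; V = True; Q = False; U = False; A = False

{B, Q, V}: 2 true → even ✓
{Q, V}: 1 true → odd ✓
{A, Q}: 0 true → even ✓
{B, V}: 2 true → even ✓
{A, U, V}: 1 true → odd ✓
{A, U}: 0 true → even ✓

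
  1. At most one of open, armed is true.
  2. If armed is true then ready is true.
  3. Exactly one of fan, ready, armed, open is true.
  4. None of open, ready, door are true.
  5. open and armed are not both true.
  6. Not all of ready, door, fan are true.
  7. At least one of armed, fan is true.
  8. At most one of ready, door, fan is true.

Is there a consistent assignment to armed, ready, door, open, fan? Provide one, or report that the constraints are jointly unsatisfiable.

armed = False, ready = False, door = False, open = False, fan = True

  (1) {open, armed}: 0 true — at most one ✓
  (2) armed=F ⇒ ready: vacuous ✓
  (3) {fan, ready, armed, open}: 1 true — exactly one ✓
  (4) {open, ready, door}: 0 true — none ✓
  (5) open=F, armed=F — not both ✓
  (6) {ready, door, fan}: 1/3 true — not all ✓
  (7) {armed, fan}: 1 true — at least one ✓
  (8) {ready, door, fan}: 1 true — at most one ✓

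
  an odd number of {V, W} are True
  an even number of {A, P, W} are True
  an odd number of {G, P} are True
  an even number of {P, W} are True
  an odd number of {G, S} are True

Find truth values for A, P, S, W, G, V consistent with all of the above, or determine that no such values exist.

A = False; P = True; S = True; W = True; G = False; V = False

{V, W}: 1 true → odd ✓
{A, P, W}: 2 true → even ✓
{G, P}: 1 true → odd ✓
{P, W}: 2 true → even ✓
{G, S}: 1 true → odd ✓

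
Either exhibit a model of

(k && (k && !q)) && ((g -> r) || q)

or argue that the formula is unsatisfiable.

q = False; r = False; k = True; g = False

  k && (k && !q) = True
    k && !q = True
      !q = True
  (g -> r) || q = True
    g -> r = True
Both conjuncts True, so the formula holds.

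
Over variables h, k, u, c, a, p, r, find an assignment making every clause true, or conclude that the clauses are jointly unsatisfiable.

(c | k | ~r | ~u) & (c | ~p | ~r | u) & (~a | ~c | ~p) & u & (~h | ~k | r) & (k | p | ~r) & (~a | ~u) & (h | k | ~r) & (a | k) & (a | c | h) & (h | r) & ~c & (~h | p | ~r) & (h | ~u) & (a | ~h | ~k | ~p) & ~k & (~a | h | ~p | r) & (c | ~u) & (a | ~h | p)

UNSATISFIABLE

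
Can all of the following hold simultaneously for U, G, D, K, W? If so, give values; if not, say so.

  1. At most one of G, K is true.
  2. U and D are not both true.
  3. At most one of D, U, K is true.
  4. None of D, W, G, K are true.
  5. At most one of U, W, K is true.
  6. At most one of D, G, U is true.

U=F, G=F, D=F, K=F, W=F

  (1) {G, K}: 0 true — at most one ✓
  (2) U=F, D=F — not both ✓
  (3) {D, U, K}: 0 true — at most one ✓
  (4) {D, W, G, K}: 0 true — none ✓
  (5) {U, W, K}: 0 true — at most one ✓
  (6) {D, G, U}: 0 true — at most one ✓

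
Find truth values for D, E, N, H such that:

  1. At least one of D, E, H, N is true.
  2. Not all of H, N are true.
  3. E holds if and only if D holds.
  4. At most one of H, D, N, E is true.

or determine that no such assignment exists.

D: False, E: False, N: True, H: False

  (1) {D, E, H, N}: 1 true — at least one ✓
  (2) {H, N}: 1/2 true — not all ✓
  (3) E=F, D=F — same ✓
  (4) {H, D, N, E}: 1 true — at most one ✓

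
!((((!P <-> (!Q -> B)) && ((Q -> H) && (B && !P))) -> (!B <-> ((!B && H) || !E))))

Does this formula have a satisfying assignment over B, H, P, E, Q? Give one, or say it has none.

B=T; H=F; P=F; E=F; Q=F

  !((((!P <-> (!Q -> B)) && ((Q -> H) && (B && !P))) -> (!B <-> ((!B && H) || !E)))) = True
    ((!P <-> (!Q -> B)) && ((Q -> H) && (B && !P))) -> (!B <-> ((!B && H) || !E)) = False
      (!P <-> (!Q -> B)) && ((Q -> H) && (B && !P)) = True
        !P <-> (!Q -> B) = True
          !P = True
          !Q -> B = True
            !Q = True
        (Q -> H) && (B && !P) = True
          Q -> H = True
          B && !P = True
            !P = True
      !B <-> ((!B && H) || !E) = False
        !B = False
        (!B && H) || !E = True
          !B && H = False
            !B = False
          !E = True
The formula evaluates to True.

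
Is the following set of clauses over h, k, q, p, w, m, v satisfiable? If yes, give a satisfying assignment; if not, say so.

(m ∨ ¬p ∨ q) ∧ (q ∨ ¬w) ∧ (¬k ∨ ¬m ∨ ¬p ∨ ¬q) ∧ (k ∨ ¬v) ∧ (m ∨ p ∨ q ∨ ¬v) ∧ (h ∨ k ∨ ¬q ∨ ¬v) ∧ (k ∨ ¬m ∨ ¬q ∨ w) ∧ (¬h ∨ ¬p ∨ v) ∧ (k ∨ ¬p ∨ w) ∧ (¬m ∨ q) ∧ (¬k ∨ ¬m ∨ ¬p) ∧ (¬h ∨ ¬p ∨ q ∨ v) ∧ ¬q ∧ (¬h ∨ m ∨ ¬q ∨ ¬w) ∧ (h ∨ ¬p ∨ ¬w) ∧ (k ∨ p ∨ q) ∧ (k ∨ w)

h: False, k: True, q: False, p: False, w: False, m: False, v: False

Unit clause (¬q) forces q = False.
In (q ∨ ¬w) only ¬w is left, so w = False.
In (¬m ∨ q) only ¬m is left, so m = False.
In (k ∨ w) only k is left, so k = True.
In (m ∨ ¬p ∨ q) only ¬p is left, so p = False.
In (m ∨ p ∨ q ∨ ¬v) only ¬v is left, so v = False.
Set h = False.
All clauses satisfied.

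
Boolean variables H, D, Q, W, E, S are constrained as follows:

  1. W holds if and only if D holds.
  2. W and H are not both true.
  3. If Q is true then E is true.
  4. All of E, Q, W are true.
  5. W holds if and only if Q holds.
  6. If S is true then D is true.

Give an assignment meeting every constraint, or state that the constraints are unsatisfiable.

H: False, D: True, Q: True, W: True, E: True, S: False

  (1) W=T, D=T — same ✓
  (2) W=T, H=F — not both ✓
  (3) Q=T ⇒ E: T ✓
  (4) {E, Q, W}: all 3 true ✓
  (5) W=T, Q=T — same ✓
  (6) S=F ⇒ D: vacuous ✓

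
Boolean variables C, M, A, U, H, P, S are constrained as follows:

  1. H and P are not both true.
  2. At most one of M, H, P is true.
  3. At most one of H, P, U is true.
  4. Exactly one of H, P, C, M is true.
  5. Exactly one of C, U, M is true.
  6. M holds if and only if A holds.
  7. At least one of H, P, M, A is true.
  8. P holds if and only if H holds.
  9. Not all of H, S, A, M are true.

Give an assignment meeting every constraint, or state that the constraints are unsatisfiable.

C=F; M=T; A=T; U=F; H=F; P=F; S=T

  (1) H=F, P=F — not both ✓
  (2) {M, H, P}: 1 true — at most one ✓
  (3) {H, P, U}: 0 true — at most one ✓
  (4) {H, P, C, M}: 1 true — exactly one ✓
  (5) {C, U, M}: 1 true — exactly one ✓
  (6) M=T, A=T — same ✓
  (7) {H, P, M, A}: 2 true — at least one ✓
  (8) P=F, H=F — same ✓
  (9) {H, S, A, M}: 3/4 true — not all ✓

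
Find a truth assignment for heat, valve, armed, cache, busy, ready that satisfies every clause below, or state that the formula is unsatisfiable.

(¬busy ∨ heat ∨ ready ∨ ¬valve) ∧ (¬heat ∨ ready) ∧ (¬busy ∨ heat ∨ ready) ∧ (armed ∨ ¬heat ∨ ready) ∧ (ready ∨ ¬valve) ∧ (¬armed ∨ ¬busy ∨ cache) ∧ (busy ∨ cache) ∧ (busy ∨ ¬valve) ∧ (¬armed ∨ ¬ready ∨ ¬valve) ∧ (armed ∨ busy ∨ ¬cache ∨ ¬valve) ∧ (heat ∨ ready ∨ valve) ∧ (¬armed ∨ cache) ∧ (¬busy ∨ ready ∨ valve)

heat: True; valve: True; armed: False; cache: True; busy: True; ready: True

Set heat = True.
  then (¬heat ∨ ready) forces ready = True.
Set valve = True.
  then (busy ∨ ¬valve) forces busy = True.
  then (¬armed ∨ ¬ready ∨ ¬valve) forces armed = False.
Set cache = True.
All clauses satisfied.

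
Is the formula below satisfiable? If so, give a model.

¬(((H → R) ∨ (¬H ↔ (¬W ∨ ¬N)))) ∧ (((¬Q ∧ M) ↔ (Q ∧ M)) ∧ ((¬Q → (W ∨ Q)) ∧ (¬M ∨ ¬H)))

R = False, M = False, W = False, Q = True, H = True, N = True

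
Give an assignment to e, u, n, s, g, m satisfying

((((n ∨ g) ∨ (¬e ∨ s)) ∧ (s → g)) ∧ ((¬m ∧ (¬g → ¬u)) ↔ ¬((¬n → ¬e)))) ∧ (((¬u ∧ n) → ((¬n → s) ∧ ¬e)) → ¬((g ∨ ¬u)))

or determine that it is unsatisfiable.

e=T, u=F, n=T, s=F, g=T, m=T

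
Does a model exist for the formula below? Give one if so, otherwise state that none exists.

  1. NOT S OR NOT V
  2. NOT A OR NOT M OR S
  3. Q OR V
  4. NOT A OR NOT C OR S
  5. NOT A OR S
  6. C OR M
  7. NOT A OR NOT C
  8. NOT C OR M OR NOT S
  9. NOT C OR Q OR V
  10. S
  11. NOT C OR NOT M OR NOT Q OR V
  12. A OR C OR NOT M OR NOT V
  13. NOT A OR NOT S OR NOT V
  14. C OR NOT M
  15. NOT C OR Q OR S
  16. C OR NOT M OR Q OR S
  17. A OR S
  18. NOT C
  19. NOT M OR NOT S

UNSATISFIABLE

Case C = True:
  Clause (NOT C) is falsified — contradiction.
Case C = False:
  (C OR M) forces M = True.
  Clause (C OR NOT M) is falsified — contradiction.
Both cases fail, so the formula is unsatisfiable.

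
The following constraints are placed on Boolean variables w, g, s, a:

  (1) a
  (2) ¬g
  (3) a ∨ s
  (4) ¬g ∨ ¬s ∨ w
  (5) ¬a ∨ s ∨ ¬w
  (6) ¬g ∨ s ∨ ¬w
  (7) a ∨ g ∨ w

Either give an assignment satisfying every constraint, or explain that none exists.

w = True; g = False; s = True; a = True

Unit clause (a) forces a = True.
Unit clause (¬g) forces g = False.
Set w = True.
  then (¬a ∨ s ∨ ¬w) forces s = True.
Check each clause:
  (a): a holds.
  (¬g): ¬g holds.
  (a ∨ s): a holds.
  (¬g ∨ ¬s ∨ w): ¬g holds.
  (¬a ∨ s ∨ ¬w): s holds.
  (¬g ∨ s ∨ ¬w): ¬g holds.
  (a ∨ g ∨ w): a holds.
All clauses satisfied.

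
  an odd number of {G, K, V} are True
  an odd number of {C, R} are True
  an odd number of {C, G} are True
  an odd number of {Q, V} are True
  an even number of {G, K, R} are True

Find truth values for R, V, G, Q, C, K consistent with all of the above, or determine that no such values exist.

R = False, V = True, G = False, Q = False, C = True, K = False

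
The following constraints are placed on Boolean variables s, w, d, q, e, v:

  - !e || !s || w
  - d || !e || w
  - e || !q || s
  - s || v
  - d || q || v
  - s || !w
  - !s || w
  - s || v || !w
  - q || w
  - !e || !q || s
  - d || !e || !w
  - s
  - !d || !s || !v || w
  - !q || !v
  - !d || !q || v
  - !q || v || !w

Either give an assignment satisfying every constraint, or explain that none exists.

s=T, w=T, d=T, q=F, e=F, v=T

Unit clause (s) forces s = True.
In (!s || w) only w is left, so w = True.
Set d = True.
Try q = True:
  (!q || !v) forces v = False.
  clause (!d || !q || v) is falsified — backtrack.
So q = False.
Set e = False.
Set v = True.
All clauses satisfied.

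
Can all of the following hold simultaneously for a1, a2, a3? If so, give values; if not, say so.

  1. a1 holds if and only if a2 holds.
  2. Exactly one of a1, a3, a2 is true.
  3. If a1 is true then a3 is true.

a1=F, a2=F, a3=T

  (1) a1=F, a2=F — same ✓
  (2) {a1, a3, a2}: 1 true — exactly one ✓
  (3) a1=F ⇒ a3: vacuous ✓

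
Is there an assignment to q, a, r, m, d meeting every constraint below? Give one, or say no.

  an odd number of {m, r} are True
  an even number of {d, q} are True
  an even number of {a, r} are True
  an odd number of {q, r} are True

q = True, a = False, r = False, m = True, d = True

{m, r}: 1 true → odd ✓
{d, q}: 2 true → even ✓
{a, r}: 0 true → even ✓
{q, r}: 1 true → odd ✓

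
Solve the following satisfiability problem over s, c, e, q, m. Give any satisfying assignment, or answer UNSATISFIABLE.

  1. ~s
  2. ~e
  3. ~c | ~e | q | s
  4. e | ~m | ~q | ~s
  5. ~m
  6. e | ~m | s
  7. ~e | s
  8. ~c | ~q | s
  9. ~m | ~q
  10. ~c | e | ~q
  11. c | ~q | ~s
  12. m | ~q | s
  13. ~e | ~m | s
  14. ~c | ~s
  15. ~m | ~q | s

s: False, c: False, e: False, q: False, m: False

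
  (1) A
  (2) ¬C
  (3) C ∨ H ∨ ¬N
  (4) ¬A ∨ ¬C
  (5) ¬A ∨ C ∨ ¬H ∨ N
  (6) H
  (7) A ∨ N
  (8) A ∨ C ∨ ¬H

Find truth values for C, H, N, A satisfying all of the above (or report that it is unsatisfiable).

Unit clause (A) forces A = True.
Unit clause (¬C) forces C = False.
Unit clause (H) forces H = True.
In (¬A ∨ C ∨ ¬H ∨ N) only N is left, so N = True.
Check each clause:
  (A): A holds.
  (¬C): ¬C holds.
  (C ∨ H ∨ ¬N): H holds.
  (¬A ∨ ¬C): ¬C holds.
  (¬A ∨ C ∨ ¬H ∨ N): N holds.
  (H): H holds.
  (A ∨ N): A holds.
  (A ∨ C ∨ ¬H): A holds.
All clauses satisfied.

C=F, H=T, N=T, A=T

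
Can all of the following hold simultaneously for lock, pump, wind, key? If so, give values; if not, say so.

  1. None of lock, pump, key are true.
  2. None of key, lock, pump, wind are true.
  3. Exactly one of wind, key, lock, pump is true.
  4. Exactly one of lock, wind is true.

Case wind = True:
  Constraint (2) is violated (wind=T) — contradiction.
Case wind = False:
  (1) forces lock = False.
  Constraint (4) is violated (lock=F, wind=F) — contradiction.
Both cases fail — unsatisfiable.

The formula is unsatisfiable.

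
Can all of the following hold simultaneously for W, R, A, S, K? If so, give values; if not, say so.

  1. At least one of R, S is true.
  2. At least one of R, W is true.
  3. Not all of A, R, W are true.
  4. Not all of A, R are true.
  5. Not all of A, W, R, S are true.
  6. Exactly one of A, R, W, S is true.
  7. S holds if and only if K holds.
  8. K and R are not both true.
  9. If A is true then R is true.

W = False; R = True; A = False; S = False; K = False

  (1) {R, S}: 1 true — at least one ✓
  (2) {R, W}: 1 true — at least one ✓
  (3) {A, R, W}: 1/3 true — not all ✓
  (4) {A, R}: 1/2 true — not all ✓
  (5) {A, W, R, S}: 1/4 true — not all ✓
  (6) {A, R, W, S}: 1 true — exactly one ✓
  (7) S=F, K=F — same ✓
  (8) K=F, R=T — not both ✓
  (9) A=F ⇒ R: vacuous ✓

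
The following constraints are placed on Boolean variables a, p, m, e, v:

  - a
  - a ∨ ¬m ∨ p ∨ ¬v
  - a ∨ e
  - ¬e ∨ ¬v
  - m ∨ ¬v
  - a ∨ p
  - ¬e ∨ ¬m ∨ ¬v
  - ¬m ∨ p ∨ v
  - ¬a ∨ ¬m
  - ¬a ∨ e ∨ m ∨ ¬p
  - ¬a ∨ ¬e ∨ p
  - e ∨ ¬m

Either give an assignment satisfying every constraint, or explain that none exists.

Unit clause (a) forces a = True.
In (¬a ∨ ¬m) only ¬m is left, so m = False.
In (m ∨ ¬v) only ¬v is left, so v = False.
Set p = True.
  then (¬a ∨ e ∨ m ∨ ¬p) forces e = True.
All clauses satisfied.

a: True, p: True, m: False, e: True, v: False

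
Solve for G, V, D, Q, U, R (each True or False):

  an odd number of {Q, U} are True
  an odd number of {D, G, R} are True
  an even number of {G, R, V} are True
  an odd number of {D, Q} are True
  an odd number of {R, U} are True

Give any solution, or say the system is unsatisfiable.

G: False; V: True; D: False; Q: True; U: False; R: True

{Q, U}: 1 true → odd ✓
{D, G, R}: 1 true → odd ✓
{G, R, V}: 2 true → even ✓
{D, Q}: 1 true → odd ✓
{R, U}: 1 true → odd ✓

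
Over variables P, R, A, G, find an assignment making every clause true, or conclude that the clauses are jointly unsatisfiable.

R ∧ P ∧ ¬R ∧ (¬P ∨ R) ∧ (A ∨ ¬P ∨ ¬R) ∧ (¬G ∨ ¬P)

Case R = True:
  Clause (¬R) is falsified — contradiction.
Case R = False:
  Clause (R) is falsified — contradiction.
Both cases fail, so the formula is unsatisfiable.

Unsatisfiable — no assignment works.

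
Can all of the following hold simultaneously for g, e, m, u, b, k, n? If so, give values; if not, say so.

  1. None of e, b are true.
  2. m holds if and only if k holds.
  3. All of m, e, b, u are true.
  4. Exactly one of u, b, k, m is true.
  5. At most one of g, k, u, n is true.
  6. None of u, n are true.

The formula is unsatisfiable.

Case e = True:
  Constraint (1) is violated (e=T) — contradiction.
Case e = False:
  Constraint (3) is violated (e=F) — contradiction.
Both cases fail — unsatisfiable.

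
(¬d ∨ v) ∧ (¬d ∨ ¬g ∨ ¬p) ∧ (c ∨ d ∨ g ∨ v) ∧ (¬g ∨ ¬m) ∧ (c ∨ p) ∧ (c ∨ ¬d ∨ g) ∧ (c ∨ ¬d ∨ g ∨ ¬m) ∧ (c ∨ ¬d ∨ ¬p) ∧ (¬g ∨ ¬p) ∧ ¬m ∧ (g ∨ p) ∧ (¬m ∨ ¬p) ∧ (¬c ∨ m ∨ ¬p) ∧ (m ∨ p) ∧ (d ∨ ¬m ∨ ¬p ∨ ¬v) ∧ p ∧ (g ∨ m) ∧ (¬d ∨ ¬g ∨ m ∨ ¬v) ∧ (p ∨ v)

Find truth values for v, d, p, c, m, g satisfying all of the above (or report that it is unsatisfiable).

Case p = True:
  (¬g ∨ ¬p) forces g = False.
  (¬m) forces m = False.
  Clause (g ∨ m) is falsified — contradiction.
Case p = False:
  Clause (p) is falsified — contradiction.
Both cases fail, so the formula is unsatisfiable.

Unsatisfiable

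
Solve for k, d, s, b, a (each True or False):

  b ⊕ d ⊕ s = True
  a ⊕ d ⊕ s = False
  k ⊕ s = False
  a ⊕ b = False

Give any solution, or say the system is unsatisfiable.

The formula is unsatisfiable.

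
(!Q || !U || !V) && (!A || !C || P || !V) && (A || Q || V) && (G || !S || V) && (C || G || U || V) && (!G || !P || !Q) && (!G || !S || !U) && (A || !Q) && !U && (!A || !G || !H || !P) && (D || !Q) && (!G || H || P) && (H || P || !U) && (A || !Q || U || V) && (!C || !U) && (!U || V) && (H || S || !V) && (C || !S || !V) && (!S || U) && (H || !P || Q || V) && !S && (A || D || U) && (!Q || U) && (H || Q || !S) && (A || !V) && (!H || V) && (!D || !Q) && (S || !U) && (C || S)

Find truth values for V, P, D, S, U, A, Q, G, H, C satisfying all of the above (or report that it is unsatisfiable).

V = False, P = False, D = False, S = False, U = False, A = True, Q = False, G = False, H = False, C = True

Unit clause (!U) forces U = False.
In (!S || U) only !S is left, so S = False.
In (!Q || U) only !Q is left, so Q = False.
In (C || S) only C is left, so C = True.
Set V = False.
  then (A || Q || V) forces A = True.
  then (!H || V) forces H = False.
  then (H || !P || Q || V) forces P = False.
  then (!G || H || P) forces G = False.
Set D = False.
All clauses satisfied.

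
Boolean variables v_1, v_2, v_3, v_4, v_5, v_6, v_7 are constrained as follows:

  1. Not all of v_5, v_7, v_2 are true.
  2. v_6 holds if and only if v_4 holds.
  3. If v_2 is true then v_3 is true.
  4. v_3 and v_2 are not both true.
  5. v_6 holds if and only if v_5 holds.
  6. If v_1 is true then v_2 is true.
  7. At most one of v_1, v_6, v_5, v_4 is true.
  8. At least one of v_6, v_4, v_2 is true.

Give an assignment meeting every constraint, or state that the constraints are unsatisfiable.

Case v_4 = True:
  (2) with v_4=T forces v_6 = True.
  Constraint (7) is violated (v_6=T, v_4=T) — contradiction.
Case v_4 = False:
  (2) with v_4=F forces v_6 = False.
  (5) with v_6=F forces v_5 = False.
  (8) with v_6=F, v_4=F forces v_2 = True.
  (3) with v_2=T forces v_3 = True.
  Constraint (4) is violated (v_3=T, v_2=T) — contradiction.
Both cases fail — unsatisfiable.

The formula is unsatisfiable.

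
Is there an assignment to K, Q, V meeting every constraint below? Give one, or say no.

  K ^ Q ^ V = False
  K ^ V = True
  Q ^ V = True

K: True, Q: True, V: False

K ^ Q ^ V = T ^ T ^ F = False ✓
K ^ V = T ^ F = True ✓
Q ^ V = T ^ F = True ✓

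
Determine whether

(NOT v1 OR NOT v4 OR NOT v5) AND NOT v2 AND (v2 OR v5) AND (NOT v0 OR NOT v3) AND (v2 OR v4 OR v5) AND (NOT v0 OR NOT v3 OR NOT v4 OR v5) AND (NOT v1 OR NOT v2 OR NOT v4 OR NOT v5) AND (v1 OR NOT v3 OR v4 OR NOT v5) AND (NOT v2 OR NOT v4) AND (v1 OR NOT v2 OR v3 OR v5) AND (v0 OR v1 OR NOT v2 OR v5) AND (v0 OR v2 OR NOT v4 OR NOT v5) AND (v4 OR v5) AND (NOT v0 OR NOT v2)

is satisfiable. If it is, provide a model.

v0 = True, v1 = False, v2 = False, v3 = False, v4 = False, v5 = True

Unit clause (NOT v2) forces v2 = False.
In (v2 OR v5) only v5 is left, so v5 = True.
Set v0 = True.
  then (NOT v0 OR NOT v3) forces v3 = False.
Set v1 = False.
Set v4 = False.
All clauses satisfied.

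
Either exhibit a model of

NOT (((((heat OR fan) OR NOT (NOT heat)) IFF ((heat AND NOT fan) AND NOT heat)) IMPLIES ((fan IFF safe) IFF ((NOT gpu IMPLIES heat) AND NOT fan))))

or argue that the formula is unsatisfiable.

gpu=F; heat=F; fan=F; safe=F

  NOT (((((heat OR fan) OR NOT (NOT heat)) IFF ((heat AND NOT fan) AND NOT heat)) IMPLIES ((fan IFF safe) IFF ((NOT gpu IMPLIES heat) AND NOT fan)))) = True
    (((heat OR fan) OR NOT (NOT heat)) IFF ((heat AND NOT fan) AND NOT heat)) IMPLIES ((fan IFF safe) IFF ((NOT gpu IMPLIES heat) AND NOT fan)) = False
      ((heat OR fan) OR NOT (NOT heat)) IFF ((heat AND NOT fan) AND NOT heat) = True
        (heat OR fan) OR NOT (NOT heat) = False
          heat OR fan = False
          NOT (NOT heat) = False
            NOT heat = True
        (heat AND NOT fan) AND NOT heat = False
          heat AND NOT fan = False
            NOT fan = True
          NOT heat = True
      (fan IFF safe) IFF ((NOT gpu IMPLIES heat) AND NOT fan) = False
        fan IFF safe = True
        (NOT gpu IMPLIES heat) AND NOT fan = False
          NOT gpu IMPLIES heat = False
            NOT gpu = True
          NOT fan = True
The formula evaluates to True.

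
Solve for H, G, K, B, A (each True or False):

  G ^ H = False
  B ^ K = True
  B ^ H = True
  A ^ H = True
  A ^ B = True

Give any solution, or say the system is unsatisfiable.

Adding constraints 3, 4, 5 mod 2: every variable appears an even number of times on the left, so the left side is 0.
But the right sides sum to 1 (mod 2). 0 ≠ 1 — the system is inconsistent.

UNSATISFIABLE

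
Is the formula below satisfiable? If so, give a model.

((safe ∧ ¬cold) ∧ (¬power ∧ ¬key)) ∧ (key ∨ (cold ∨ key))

Unsatisfiable — no assignment works.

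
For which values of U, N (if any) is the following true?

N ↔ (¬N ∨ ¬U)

U: False, N: True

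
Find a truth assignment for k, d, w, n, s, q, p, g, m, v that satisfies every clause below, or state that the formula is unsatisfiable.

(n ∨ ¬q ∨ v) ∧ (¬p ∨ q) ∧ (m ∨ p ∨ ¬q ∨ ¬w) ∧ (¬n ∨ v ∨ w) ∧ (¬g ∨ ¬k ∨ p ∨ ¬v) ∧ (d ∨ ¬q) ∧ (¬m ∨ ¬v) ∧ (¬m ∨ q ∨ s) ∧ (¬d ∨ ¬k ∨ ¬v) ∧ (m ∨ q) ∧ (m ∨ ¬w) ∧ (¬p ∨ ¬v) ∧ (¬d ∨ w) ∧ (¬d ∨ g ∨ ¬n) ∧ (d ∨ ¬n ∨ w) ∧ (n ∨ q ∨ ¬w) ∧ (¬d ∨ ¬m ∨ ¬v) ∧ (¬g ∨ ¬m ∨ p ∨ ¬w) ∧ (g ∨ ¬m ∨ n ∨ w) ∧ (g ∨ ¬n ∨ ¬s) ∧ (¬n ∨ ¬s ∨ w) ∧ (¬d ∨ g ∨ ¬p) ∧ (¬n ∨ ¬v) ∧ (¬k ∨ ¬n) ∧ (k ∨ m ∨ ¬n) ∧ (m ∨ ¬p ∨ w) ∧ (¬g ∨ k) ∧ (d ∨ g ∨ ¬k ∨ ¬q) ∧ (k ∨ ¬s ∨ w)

k: True, d: False, w: False, n: False, s: True, q: False, p: False, g: True, m: True, v: False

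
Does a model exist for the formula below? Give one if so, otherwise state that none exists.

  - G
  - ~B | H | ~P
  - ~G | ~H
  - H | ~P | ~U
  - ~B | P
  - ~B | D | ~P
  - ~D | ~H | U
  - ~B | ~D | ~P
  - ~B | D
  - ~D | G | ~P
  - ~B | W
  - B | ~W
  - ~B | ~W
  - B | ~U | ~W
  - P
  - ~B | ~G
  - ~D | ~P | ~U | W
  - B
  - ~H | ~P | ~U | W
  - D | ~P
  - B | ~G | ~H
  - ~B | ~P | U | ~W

Case B = True:
  (G) forces G = True.
  Clause (~B | ~G) is falsified — contradiction.
Case B = False:
  Clause (B) is falsified — contradiction.
Both cases fail, so the formula is unsatisfiable.

Unsatisfiable — no assignment works.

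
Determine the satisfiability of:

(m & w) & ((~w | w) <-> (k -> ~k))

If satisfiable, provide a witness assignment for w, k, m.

w: True; k: False; m: True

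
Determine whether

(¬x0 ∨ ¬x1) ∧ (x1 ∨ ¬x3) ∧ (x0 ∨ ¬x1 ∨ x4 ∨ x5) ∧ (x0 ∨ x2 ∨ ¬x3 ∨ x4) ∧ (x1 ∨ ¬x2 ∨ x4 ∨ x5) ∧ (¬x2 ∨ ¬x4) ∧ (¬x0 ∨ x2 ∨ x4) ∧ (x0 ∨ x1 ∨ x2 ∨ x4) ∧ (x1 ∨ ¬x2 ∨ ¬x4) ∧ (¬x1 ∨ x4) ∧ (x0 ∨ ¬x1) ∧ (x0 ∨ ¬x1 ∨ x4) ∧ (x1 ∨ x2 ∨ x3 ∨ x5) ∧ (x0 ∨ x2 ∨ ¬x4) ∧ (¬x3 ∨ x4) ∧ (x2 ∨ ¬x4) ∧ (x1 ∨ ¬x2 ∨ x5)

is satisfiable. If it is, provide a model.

Set x0 = True.
  then (¬x0 ∨ ¬x1) forces x1 = False.
  then (x1 ∨ ¬x3) forces x3 = False.
Try x2 = False:
  (¬x0 ∨ x2 ∨ x4) forces x4 = True.
  clause (x2 ∨ ¬x4) is falsified — backtrack.
So x2 = True.
  then (¬x2 ∨ ¬x4) forces x4 = False.
  then (x1 ∨ ¬x2 ∨ x5) forces x5 = True.
All clauses satisfied.

x0: True, x1: False, x2: True, x3: False, x4: False, x5: True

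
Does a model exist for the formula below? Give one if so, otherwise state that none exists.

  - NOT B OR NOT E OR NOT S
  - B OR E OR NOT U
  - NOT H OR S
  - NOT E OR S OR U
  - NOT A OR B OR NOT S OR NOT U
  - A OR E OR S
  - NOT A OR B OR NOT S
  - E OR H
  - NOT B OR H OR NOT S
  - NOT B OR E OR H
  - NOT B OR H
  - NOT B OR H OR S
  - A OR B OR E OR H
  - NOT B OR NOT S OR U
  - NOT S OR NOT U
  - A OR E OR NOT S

S: True; U: False; A: False; H: True; B: False; E: True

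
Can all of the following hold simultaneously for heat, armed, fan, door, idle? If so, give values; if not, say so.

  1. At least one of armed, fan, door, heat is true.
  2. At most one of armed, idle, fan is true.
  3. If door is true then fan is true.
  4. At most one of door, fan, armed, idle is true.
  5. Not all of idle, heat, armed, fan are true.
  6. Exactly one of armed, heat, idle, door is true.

heat = True, armed = False, fan = True, door = False, idle = False

  (1) {armed, fan, door, heat}: 2 true — at least one ✓
  (2) {armed, idle, fan}: 1 true — at most one ✓
  (3) door=F ⇒ fan: vacuous ✓
  (4) {door, fan, armed, idle}: 1 true — at most one ✓
  (5) {idle, heat, armed, fan}: 2/4 true — not all ✓
  (6) {armed, heat, idle, door}: 1 true — exactly one ✓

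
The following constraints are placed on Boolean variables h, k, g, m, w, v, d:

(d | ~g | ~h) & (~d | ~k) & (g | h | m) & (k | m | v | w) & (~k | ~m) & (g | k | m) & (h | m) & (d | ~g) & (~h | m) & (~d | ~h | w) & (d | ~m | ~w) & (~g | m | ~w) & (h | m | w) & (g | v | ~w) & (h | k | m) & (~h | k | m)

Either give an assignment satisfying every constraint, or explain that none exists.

Set h = True.
  then (~h | m) forces m = True.
  then (~k | ~m) forces k = False.
Set g = False.
Set w = False.
  then (~d | ~h | w) forces d = False.
Set v = False.
All clauses satisfied.

h: True; k: False; g: False; m: True; w: False; v: False; d: False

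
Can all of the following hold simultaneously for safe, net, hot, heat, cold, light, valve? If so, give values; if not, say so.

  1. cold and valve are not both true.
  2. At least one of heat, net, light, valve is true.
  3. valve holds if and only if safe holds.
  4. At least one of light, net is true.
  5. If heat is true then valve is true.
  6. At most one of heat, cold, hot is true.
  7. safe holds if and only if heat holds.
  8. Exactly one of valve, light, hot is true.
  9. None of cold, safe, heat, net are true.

safe: False, net: False, hot: False, heat: False, cold: False, light: True, valve: False

  (1) cold=F, valve=F — not both ✓
  (2) {heat, net, light, valve}: 1 true — at least one ✓
  (3) valve=F, safe=F — same ✓
  (4) {light, net}: 1 true — at least one ✓
  (5) heat=F ⇒ valve: vacuous ✓
  (6) {heat, cold, hot}: 0 true — at most one ✓
  (7) safe=F, heat=F — same ✓
  (8) {valve, light, hot}: 1 true — exactly one ✓
  (9) {cold, safe, heat, net}: 0 true — none ✓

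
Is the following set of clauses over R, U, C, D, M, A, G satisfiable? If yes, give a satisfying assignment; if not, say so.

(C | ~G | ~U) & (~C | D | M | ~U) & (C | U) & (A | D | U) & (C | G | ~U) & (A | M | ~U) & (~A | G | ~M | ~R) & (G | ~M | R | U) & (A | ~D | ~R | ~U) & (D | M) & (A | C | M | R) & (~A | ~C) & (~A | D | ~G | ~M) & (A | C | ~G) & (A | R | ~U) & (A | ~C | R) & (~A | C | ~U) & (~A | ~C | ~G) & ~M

R = True, U = False, C = True, D = True, M = False, A = False, G = False

Unit clause (~M) forces M = False.
In (D | M) only D is left, so D = True.
Set R = True.
Try U = True:
  (A | M | ~U) forces A = True.
  (~A | ~C) forces C = False.
  clause (~A | C | ~U) is falsified — backtrack.
So U = False.
  then (C | U) forces C = True.
  then (~A | ~C) forces A = False.
Set G = False.
All clauses satisfied.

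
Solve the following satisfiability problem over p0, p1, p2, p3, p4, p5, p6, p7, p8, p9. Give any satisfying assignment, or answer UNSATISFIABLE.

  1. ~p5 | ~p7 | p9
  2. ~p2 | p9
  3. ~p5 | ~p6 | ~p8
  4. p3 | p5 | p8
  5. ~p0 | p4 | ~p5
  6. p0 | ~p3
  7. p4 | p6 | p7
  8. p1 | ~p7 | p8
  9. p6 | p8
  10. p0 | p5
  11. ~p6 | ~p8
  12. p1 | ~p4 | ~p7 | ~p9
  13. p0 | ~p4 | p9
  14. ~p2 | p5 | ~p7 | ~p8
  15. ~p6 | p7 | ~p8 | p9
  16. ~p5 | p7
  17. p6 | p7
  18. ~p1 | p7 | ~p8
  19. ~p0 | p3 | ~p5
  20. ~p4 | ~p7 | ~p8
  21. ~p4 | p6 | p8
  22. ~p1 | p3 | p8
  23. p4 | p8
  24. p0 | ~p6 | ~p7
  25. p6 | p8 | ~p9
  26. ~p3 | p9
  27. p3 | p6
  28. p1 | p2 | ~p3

p0: True, p1: True, p2: True, p3: True, p4: True, p5: False, p6: True, p7: False, p8: False, p9: True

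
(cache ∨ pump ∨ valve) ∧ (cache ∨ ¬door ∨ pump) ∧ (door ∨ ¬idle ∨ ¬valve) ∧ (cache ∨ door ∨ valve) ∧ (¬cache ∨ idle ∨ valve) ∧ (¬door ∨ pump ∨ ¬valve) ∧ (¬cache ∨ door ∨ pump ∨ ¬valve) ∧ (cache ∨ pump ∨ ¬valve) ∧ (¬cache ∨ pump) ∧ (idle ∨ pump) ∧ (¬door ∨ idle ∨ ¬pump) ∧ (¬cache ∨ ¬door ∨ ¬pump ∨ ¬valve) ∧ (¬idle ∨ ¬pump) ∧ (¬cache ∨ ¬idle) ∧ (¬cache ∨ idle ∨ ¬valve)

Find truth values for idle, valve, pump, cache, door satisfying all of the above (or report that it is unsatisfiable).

idle: False, valve: True, pump: True, cache: False, door: False

Try idle = True:
  (¬idle ∨ ¬pump) forces pump = False.
  (¬cache ∨ pump) forces cache = False.
  (cache ∨ pump ∨ valve) forces valve = True.
  clause (cache ∨ pump ∨ ¬valve) is falsified — backtrack.
So idle = False.
  then (idle ∨ pump) forces pump = True.
  then (¬door ∨ idle ∨ ¬pump) forces door = False.
Set valve = True.
  then (¬cache ∨ idle ∨ ¬valve) forces cache = False.
All clauses satisfied.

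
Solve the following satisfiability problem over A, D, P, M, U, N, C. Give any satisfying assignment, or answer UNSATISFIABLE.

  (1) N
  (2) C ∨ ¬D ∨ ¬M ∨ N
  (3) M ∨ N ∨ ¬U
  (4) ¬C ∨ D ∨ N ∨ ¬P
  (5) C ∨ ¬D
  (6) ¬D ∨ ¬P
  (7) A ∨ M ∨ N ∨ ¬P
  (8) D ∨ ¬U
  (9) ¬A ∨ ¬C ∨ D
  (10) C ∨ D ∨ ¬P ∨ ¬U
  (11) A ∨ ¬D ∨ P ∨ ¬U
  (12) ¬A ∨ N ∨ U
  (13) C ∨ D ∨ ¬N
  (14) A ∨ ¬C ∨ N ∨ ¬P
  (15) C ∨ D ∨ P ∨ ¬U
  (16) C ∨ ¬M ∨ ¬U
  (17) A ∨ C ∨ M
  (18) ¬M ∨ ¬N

Unit clause (N) forces N = True.
In (¬M ∨ ¬N) only ¬M is left, so M = False.
Set A = True.
Try D = False:
  (D ∨ ¬U) forces U = False.
  (¬A ∨ ¬C ∨ D) forces C = False.
  clause (C ∨ D ∨ ¬N) is falsified — backtrack.
So D = True.
  then (C ∨ ¬D) forces C = True.
  then (¬D ∨ ¬P) forces P = False.
Set U = True.
All clauses satisfied.

A=T; D=T; P=F; M=F; U=T; N=T; C=T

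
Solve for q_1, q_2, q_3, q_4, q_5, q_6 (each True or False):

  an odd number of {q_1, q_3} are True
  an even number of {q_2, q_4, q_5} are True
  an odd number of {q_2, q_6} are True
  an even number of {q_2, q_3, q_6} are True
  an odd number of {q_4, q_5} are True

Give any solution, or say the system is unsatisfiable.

q_1 = False, q_2 = True, q_3 = True, q_4 = True, q_5 = False, q_6 = False

{q_1, q_3}: 1 true → odd ✓
{q_2, q_4, q_5}: 2 true → even ✓
{q_2, q_6}: 1 true → odd ✓
{q_2, q_3, q_6}: 2 true → even ✓
{q_4, q_5}: 1 true → odd ✓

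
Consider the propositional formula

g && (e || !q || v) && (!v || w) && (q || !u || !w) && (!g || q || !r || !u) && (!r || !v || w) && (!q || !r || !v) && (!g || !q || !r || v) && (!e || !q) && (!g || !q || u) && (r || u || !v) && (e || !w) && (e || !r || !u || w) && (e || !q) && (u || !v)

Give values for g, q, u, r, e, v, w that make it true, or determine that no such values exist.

Unit clause (g) forces g = True.
Try q = True:
  (!e || !q) forces e = False.
  clause (e || !q) is falsified — backtrack.
So q = False.
Set u = False.
  then (u || !v) forces v = False.
Set r = False.
Set e = False.
  then (e || !w) forces w = False.
All clauses satisfied.

g = True; q = False; u = False; r = False; e = False; v = False; w = False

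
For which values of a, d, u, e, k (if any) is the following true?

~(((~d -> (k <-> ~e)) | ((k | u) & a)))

a = False; d = False; u = True; e = False; k = False

  ~(((~d -> (k <-> ~e)) | ((k | u) & a))) = True
    (~d -> (k <-> ~e)) | ((k | u) & a) = False
      ~d -> (k <-> ~e) = False
        ~d = True
        k <-> ~e = False
          ~e = True
      (k | u) & a = False
        k | u = True
The formula evaluates to True.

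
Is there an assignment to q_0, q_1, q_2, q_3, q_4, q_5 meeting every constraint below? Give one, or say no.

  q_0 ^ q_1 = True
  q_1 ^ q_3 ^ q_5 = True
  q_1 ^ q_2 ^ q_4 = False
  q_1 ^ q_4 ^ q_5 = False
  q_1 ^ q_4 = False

q_0=T, q_1=F, q_2=F, q_3=T, q_4=F, q_5=F

q_0 ^ q_1 = T ^ F = True ✓
q_1 ^ q_3 ^ q_5 = F ^ T ^ F = True ✓
q_1 ^ q_2 ^ q_4 = F ^ F ^ F = False ✓
q_1 ^ q_4 ^ q_5 = F ^ F ^ F = False ✓
q_1 ^ q_4 = F ^ F = False ✓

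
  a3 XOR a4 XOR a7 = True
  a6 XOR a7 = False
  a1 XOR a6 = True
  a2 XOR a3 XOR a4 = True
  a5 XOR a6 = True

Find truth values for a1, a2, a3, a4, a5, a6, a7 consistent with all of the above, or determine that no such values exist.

a1 = False, a2 = True, a3 = False, a4 = False, a5 = False, a6 = True, a7 = True

a3 XOR a4 XOR a7 = F XOR F XOR T = True ✓
a6 XOR a7 = T XOR T = False ✓
a1 XOR a6 = F XOR T = True ✓
a2 XOR a3 XOR a4 = T XOR F XOR F = True ✓
a5 XOR a6 = F XOR T = True ✓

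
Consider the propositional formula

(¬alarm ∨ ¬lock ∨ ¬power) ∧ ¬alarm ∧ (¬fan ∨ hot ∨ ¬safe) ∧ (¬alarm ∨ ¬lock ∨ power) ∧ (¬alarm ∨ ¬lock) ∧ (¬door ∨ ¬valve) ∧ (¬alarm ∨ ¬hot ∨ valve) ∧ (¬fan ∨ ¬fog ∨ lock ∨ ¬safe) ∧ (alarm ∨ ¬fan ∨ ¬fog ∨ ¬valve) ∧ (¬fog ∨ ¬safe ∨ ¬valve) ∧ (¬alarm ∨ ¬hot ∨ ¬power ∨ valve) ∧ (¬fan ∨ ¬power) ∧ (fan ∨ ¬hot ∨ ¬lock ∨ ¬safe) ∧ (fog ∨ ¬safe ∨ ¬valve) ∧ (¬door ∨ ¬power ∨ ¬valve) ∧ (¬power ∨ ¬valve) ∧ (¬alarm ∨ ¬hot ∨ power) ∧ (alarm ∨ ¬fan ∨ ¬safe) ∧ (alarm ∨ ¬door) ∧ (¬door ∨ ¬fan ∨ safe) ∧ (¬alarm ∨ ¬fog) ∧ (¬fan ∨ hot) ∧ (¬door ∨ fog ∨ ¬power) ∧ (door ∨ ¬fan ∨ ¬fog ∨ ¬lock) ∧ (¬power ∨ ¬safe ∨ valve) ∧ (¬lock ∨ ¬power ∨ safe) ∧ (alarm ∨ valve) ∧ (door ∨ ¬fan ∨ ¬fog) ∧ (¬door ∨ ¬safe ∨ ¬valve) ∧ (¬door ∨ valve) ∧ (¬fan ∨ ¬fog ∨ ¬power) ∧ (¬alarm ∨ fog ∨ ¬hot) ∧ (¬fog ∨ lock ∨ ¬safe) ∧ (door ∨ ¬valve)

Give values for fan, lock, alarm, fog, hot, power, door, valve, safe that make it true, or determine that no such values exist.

The formula is unsatisfiable.

Case alarm = True:
  Clause (¬alarm) is falsified — contradiction.
Case alarm = False:
  (alarm ∨ ¬door) forces door = False.
  (alarm ∨ valve) forces valve = True.
  Clause (door ∨ ¬valve) is falsified — contradiction.
Both cases fail, so the formula is unsatisfiable.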